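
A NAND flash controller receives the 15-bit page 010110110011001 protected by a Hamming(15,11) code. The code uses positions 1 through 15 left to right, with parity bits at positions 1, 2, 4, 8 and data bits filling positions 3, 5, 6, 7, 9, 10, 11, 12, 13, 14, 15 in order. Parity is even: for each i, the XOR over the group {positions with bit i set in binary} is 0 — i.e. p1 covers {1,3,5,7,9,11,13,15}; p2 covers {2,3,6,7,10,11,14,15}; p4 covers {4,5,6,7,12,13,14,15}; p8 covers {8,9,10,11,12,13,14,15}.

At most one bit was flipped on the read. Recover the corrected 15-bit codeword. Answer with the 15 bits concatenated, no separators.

s1 (pos 1,3,5,7,9,11,13,15): 0⊕0⊕1⊕1⊕0⊕1⊕0⊕1 = 0
s2 (pos 2,3,6,7,10,11,14,15): 1⊕0⊕0⊕1⊕0⊕1⊕0⊕1 = 0
s4 (pos 4,5,6,7,12,13,14,15): 1⊕1⊕0⊕1⊕1⊕0⊕0⊕1 = 1
s8 (pos 8,9,10,11,12,13,14,15): 1⊕0⊕0⊕1⊕1⊕0⊕0⊕1 = 0
Syndrome s8…s1 = 0100 → error at position 4.
Flip position 4: 010110110011001 → 010010110011001

010010110011001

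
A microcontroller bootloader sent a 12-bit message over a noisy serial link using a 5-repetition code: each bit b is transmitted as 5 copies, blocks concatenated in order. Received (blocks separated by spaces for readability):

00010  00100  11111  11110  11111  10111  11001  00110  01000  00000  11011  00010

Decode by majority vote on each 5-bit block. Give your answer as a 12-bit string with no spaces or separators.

001111100010

Block 1 (00010): 1 one → 0
Block 2 (00100): 1 one → 0
Block 3 (11111): 5 ones → 1
Block 4 (11110): 4 ones → 1
Block 5 (11111): 5 ones → 1
Block 6 (10111): 4 ones → 1
Block 7 (11001): 3 ones → 1
Block 8 (00110): 2 ones → 0
Block 9 (01000): 1 one → 0
Block 10 (00000): 0 ones → 0
Block 11 (11011): 4 ones → 1
Block 12 (00010): 1 one → 0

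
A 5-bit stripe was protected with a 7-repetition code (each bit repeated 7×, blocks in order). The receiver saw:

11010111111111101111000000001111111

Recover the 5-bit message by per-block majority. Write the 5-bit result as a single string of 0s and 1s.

Block 1 (1101011): 5 ones → 1
Block 2 (1111111): 7 ones → 1
Block 3 (1011110): 5 ones → 1
Block 4 (0000000): 0 ones → 0
Block 5 (1111111): 7 ones → 1

11101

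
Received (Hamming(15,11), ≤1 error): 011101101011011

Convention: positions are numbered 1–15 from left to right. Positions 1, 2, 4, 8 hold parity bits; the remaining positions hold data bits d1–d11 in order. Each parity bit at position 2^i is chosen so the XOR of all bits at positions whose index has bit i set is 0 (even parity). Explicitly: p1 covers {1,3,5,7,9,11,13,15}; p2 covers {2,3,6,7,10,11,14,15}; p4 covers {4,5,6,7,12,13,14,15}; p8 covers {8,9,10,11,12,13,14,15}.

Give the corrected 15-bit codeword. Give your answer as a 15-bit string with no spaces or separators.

011101101001011

s1 (pos 1,3,5,7,9,11,13,15): 0⊕1⊕0⊕1⊕1⊕1⊕0⊕1 = 1
s2 (pos 2,3,6,7,10,11,14,15): 1⊕1⊕1⊕1⊕0⊕1⊕1⊕1 = 1
s4 (pos 4,5,6,7,12,13,14,15): 1⊕0⊕1⊕1⊕1⊕0⊕1⊕1 = 0
s8 (pos 8,9,10,11,12,13,14,15): 0⊕1⊕0⊕1⊕1⊕0⊕1⊕1 = 1
Syndrome s8…s1 = 1011 → error at position 11.
Flip position 11: 011101101011011 → 011101101001011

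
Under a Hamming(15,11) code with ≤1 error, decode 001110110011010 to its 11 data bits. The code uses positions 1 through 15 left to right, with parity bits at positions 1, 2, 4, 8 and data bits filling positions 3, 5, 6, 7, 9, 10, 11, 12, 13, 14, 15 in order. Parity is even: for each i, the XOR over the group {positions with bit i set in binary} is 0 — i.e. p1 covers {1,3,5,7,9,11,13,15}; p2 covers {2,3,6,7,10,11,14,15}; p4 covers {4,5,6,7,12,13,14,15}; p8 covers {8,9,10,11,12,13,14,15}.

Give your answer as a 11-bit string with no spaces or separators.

s1 (pos 1,3,5,7,9,11,13,15): 0⊕1⊕1⊕1⊕0⊕1⊕0⊕0 = 0
s2 (pos 2,3,6,7,10,11,14,15): 0⊕1⊕0⊕1⊕0⊕1⊕1⊕0 = 0
s4 (pos 4,5,6,7,12,13,14,15): 1⊕1⊕0⊕1⊕1⊕0⊕1⊕0 = 1
s8 (pos 8,9,10,11,12,13,14,15): 1⊕0⊕0⊕1⊕1⊕0⊕1⊕0 = 0
Syndrome s8…s1 = 0100 → error at position 4.
Flip position 4: 001110110011010 → 001010110011010
Read data bits from positions 3,5,6,7,9,10,11,12,13,14,15: 11010011010

11010011010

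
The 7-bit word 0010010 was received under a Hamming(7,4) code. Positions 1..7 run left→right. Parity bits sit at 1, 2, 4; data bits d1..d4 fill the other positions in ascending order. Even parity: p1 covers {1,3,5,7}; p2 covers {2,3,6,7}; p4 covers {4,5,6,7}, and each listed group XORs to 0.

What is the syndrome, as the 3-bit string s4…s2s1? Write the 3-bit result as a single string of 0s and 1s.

s1 (pos 1,3,5,7): 0⊕1⊕0⊕0 = 1
s2 (pos 2,3,6,7): 0⊕1⊕1⊕0 = 0
s4 (pos 4,5,6,7): 0⊕0⊕1⊕0 = 1
Syndrome s4…s1 = 101 → error at position 5.

101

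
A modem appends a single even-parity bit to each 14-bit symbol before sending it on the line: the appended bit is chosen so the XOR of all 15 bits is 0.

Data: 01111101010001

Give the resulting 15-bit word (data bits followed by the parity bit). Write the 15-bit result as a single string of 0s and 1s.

XOR of the 14 data bits: 0⊕1⊕1⊕1⊕1⊕1⊕0⊕1⊕0⊕1⊕0⊕0⊕0⊕1 = 0
Parity bit = 0 (so all 15 bits XOR to 0).

011111010100010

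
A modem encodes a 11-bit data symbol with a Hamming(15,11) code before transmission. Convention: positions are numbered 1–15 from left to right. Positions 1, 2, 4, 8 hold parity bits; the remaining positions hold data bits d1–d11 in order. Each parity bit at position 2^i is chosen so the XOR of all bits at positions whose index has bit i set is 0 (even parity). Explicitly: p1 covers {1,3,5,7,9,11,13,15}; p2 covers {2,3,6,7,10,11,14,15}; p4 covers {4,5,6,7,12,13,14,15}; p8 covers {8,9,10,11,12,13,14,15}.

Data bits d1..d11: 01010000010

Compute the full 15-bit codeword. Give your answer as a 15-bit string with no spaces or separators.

000110110000010

Place data at non-parity positions: p1 p2 0 p4 1 0 1 p8 0 0 0 0 0 1 0
p1 (pos 1,3,5,7,9,11,13,15): XOR of data positions = 0⊕1⊕1⊕0⊕0⊕0⊕0 = 0
p2 (pos 2,3,6,7,10,11,14,15): XOR of data positions = 0⊕0⊕1⊕0⊕0⊕1⊕0 = 0
p4 (pos 4,5,6,7,12,13,14,15): XOR of data positions = 1⊕0⊕1⊕0⊕0⊕1⊕0 = 1
p8 (pos 8,9,10,11,12,13,14,15): XOR of data positions = 0⊕0⊕0⊕0⊕0⊕1⊕0 = 1
Codeword: 000110110000010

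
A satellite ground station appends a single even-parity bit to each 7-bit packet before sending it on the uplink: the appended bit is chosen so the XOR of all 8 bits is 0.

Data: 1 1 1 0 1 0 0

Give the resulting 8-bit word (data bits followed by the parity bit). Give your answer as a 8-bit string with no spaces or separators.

11101000

XOR of the 7 data bits: 1⊕1⊕1⊕0⊕1⊕0⊕0 = 0
Parity bit = 0 (so all 8 bits XOR to 0).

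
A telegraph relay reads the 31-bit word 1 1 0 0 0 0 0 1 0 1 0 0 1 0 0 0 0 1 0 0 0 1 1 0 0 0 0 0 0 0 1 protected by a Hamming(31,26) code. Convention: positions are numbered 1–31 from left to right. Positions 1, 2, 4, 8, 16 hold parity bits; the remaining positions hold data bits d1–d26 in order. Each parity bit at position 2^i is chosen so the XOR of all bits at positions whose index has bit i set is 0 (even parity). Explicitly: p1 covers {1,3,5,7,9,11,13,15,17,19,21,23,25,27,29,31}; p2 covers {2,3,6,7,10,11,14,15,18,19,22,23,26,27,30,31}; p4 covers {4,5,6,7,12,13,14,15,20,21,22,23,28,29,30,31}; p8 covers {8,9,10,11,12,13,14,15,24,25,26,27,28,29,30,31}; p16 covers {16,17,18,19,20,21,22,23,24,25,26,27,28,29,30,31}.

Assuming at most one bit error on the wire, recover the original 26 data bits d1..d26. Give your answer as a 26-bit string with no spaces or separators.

s1 (pos 1,3,5,7,9,11,13,15,17,19,21,23,25,27,29,31): 1⊕0⊕0⊕0⊕0⊕0⊕1⊕0⊕0⊕0⊕0⊕1⊕0⊕0⊕0⊕1 = 0
s2 (pos 2,3,6,7,10,11,14,15,18,19,22,23,26,27,30,31): 1⊕0⊕0⊕0⊕1⊕0⊕0⊕0⊕1⊕0⊕1⊕1⊕0⊕0⊕0⊕1 = 0
s4 (pos 4,5,6,7,12,13,14,15,20,21,22,23,28,29,30,31): 0⊕0⊕0⊕0⊕0⊕1⊕0⊕0⊕0⊕0⊕1⊕1⊕0⊕0⊕0⊕1 = 0
s8 (pos 8,9,10,11,12,13,14,15,24,25,26,27,28,29,30,31): 1⊕0⊕1⊕0⊕0⊕1⊕0⊕0⊕0⊕0⊕0⊕0⊕0⊕0⊕0⊕1 = 0
s16 (pos 16,17,18,19,20,21,22,23,24,25,26,27,28,29,30,31): 0⊕0⊕1⊕0⊕0⊕0⊕1⊕1⊕0⊕0⊕0⊕0⊕0⊕0⊕0⊕1 = 0
Syndrome s16…s1 = 00000 → no error.
Read data bits from positions 3,5,6,7,9,10,11,12,13,14,15,17,18,19,20,21,22,23,24,25,26,27,28,29,30,31: 00000100100010001100000001

00000100100010001100000001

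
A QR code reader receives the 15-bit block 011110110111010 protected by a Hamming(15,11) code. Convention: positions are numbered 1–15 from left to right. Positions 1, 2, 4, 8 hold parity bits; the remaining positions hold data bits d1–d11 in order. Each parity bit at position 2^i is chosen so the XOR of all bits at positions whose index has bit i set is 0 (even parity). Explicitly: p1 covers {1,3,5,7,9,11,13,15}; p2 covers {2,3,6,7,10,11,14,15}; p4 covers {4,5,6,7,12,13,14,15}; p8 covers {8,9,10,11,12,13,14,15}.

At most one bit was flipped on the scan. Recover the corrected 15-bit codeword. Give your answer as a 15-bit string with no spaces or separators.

s1 (pos 1,3,5,7,9,11,13,15): 0⊕1⊕1⊕1⊕0⊕1⊕0⊕0 = 0
s2 (pos 2,3,6,7,10,11,14,15): 1⊕1⊕0⊕1⊕1⊕1⊕1⊕0 = 0
s4 (pos 4,5,6,7,12,13,14,15): 1⊕1⊕0⊕1⊕1⊕0⊕1⊕0 = 1
s8 (pos 8,9,10,11,12,13,14,15): 1⊕0⊕1⊕1⊕1⊕0⊕1⊕0 = 1
Syndrome s8…s1 = 1100 → error at position 12.
Flip position 12: 011110110111010 → 011110110110010

011110110110010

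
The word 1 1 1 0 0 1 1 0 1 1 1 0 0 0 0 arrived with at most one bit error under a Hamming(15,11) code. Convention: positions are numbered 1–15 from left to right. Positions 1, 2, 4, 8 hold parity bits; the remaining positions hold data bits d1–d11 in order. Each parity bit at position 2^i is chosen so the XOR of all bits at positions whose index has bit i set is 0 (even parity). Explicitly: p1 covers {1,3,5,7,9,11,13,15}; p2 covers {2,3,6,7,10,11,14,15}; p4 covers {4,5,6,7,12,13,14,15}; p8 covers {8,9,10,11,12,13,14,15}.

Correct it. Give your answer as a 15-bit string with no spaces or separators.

s1 (pos 1,3,5,7,9,11,13,15): 1⊕1⊕0⊕1⊕1⊕1⊕0⊕0 = 1
s2 (pos 2,3,6,7,10,11,14,15): 1⊕1⊕1⊕1⊕1⊕1⊕0⊕0 = 0
s4 (pos 4,5,6,7,12,13,14,15): 0⊕0⊕1⊕1⊕0⊕0⊕0⊕0 = 0
s8 (pos 8,9,10,11,12,13,14,15): 0⊕1⊕1⊕1⊕0⊕0⊕0⊕0 = 1
Syndrome s8…s1 = 1001 → error at position 9.
Flip position 9: 111001101110000 → 111001100110000

111001100110000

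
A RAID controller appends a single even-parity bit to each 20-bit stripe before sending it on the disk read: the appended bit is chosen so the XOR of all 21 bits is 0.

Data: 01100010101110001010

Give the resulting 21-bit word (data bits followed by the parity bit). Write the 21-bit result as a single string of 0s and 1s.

XOR of the 20 data bits: 0⊕1⊕1⊕0⊕0⊕0⊕1⊕0⊕1⊕0⊕1⊕1⊕1⊕0⊕0⊕0⊕1⊕0⊕1⊕0 = 1
Parity bit = 1 (so all 21 bits XOR to 0).

011000101011100010101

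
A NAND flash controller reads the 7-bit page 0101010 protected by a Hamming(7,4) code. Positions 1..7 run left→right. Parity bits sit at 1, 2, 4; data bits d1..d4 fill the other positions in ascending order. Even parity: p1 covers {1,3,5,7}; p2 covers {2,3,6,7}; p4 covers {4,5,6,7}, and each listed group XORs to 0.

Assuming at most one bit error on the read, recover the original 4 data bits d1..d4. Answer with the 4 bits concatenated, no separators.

0010

s1 (pos 1,3,5,7): 0⊕0⊕0⊕0 = 0
s2 (pos 2,3,6,7): 1⊕0⊕1⊕0 = 0
s4 (pos 4,5,6,7): 1⊕0⊕1⊕0 = 0
Syndrome s4…s1 = 000 → no error.
Read data bits from positions 3,5,6,7: 0010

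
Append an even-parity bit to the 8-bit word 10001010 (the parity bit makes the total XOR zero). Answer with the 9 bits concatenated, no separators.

100010101

XOR of the 8 data bits: 1⊕0⊕0⊕0⊕1⊕0⊕1⊕0 = 1
Parity bit = 1 (so all 9 bits XOR to 0).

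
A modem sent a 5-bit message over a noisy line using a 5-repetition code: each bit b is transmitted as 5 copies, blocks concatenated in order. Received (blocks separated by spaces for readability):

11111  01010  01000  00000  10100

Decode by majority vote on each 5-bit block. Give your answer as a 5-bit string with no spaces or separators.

10000

Block 1 (11111): 5 ones → 1
Block 2 (01010): 2 ones → 0
Block 3 (01000): 1 one → 0
Block 4 (00000): 0 ones → 0
Block 5 (10100): 2 ones → 0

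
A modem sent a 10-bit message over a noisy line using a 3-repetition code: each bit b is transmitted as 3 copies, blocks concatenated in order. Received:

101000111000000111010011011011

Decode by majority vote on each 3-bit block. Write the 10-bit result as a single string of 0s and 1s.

Block 1 (101): 2 ones → 1
Block 2 (000): 0 ones → 0
Block 3 (111): 3 ones → 1
Block 4 (000): 0 ones → 0
Block 5 (000): 0 ones → 0
Block 6 (111): 3 ones → 1
Block 7 (010): 1 one → 0
Block 8 (011): 2 ones → 1
Block 9 (011): 2 ones → 1
Block 10 (011): 2 ones → 1

1010010111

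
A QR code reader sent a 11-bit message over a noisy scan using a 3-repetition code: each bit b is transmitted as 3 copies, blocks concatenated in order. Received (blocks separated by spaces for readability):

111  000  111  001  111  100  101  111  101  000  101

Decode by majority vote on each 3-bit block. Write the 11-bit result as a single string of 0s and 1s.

Block 1 (111): 3 ones → 1
Block 2 (000): 0 ones → 0
Block 3 (111): 3 ones → 1
Block 4 (001): 1 one → 0
Block 5 (111): 3 ones → 1
Block 6 (100): 1 one → 0
Block 7 (101): 2 ones → 1
Block 8 (111): 3 ones → 1
Block 9 (101): 2 ones → 1
Block 10 (000): 0 ones → 0
Block 11 (101): 2 ones → 1

10101011101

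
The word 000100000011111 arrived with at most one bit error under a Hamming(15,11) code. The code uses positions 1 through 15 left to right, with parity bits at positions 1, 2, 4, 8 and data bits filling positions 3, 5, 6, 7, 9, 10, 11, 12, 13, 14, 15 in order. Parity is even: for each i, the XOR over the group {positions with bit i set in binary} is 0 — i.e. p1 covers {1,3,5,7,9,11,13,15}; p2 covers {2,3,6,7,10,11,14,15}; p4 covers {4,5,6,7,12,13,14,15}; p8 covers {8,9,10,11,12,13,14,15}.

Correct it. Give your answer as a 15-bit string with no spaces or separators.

s1 (pos 1,3,5,7,9,11,13,15): 0⊕0⊕0⊕0⊕0⊕1⊕1⊕1 = 1
s2 (pos 2,3,6,7,10,11,14,15): 0⊕0⊕0⊕0⊕0⊕1⊕1⊕1 = 1
s4 (pos 4,5,6,7,12,13,14,15): 1⊕0⊕0⊕0⊕1⊕1⊕1⊕1 = 1
s8 (pos 8,9,10,11,12,13,14,15): 0⊕0⊕0⊕1⊕1⊕1⊕1⊕1 = 1
Syndrome s8…s1 = 1111 → error at position 15.
Flip position 15: 000100000011111 → 000100000011110

000100000011110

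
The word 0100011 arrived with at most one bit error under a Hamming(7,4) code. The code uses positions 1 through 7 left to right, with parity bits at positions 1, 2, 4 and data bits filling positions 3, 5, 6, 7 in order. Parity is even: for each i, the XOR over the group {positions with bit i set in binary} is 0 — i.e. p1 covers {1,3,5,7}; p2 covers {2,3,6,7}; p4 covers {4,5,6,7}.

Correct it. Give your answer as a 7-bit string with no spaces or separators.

0110011

s1 (pos 1,3,5,7): 0⊕0⊕0⊕1 = 1
s2 (pos 2,3,6,7): 1⊕0⊕1⊕1 = 1
s4 (pos 4,5,6,7): 0⊕0⊕1⊕1 = 0
Syndrome s4…s1 = 011 → error at position 3.
Flip position 3: 0100011 → 0110011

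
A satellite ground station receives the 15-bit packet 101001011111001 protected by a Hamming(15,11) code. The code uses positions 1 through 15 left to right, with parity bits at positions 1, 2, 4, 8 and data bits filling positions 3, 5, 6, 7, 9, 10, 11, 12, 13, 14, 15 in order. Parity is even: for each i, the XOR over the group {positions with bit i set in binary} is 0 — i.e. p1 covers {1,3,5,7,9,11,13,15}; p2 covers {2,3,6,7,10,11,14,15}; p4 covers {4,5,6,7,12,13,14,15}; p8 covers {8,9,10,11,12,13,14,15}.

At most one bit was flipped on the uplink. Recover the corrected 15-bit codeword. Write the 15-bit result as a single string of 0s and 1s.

s1 (pos 1,3,5,7,9,11,13,15): 1⊕1⊕0⊕0⊕1⊕1⊕0⊕1 = 1
s2 (pos 2,3,6,7,10,11,14,15): 0⊕1⊕1⊕0⊕1⊕1⊕0⊕1 = 1
s4 (pos 4,5,6,7,12,13,14,15): 0⊕0⊕1⊕0⊕1⊕0⊕0⊕1 = 1
s8 (pos 8,9,10,11,12,13,14,15): 1⊕1⊕1⊕1⊕1⊕0⊕0⊕1 = 0
Syndrome s8…s1 = 0111 → error at position 7.
Flip position 7: 101001011111001 → 101001111111001

101001111111001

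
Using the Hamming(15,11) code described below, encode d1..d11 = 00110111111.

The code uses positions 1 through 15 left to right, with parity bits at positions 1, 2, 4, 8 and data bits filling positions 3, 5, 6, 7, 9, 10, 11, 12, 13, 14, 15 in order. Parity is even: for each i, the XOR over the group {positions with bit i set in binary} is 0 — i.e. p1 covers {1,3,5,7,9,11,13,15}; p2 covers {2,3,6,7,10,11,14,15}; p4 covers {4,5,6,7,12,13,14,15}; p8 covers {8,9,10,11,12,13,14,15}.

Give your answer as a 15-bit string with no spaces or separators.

Place data at non-parity positions: p1 p2 0 p4 0 1 1 p8 0 1 1 1 1 1 1
p1 (pos 1,3,5,7,9,11,13,15): XOR of data positions = 0⊕0⊕1⊕0⊕1⊕1⊕1 = 0
p2 (pos 2,3,6,7,10,11,14,15): XOR of data positions = 0⊕1⊕1⊕1⊕1⊕1⊕1 = 0
p4 (pos 4,5,6,7,12,13,14,15): XOR of data positions = 0⊕1⊕1⊕1⊕1⊕1⊕1 = 0
p8 (pos 8,9,10,11,12,13,14,15): XOR of data positions = 0⊕1⊕1⊕1⊕1⊕1⊕1 = 0
Codeword: 000001100111111

000001100111111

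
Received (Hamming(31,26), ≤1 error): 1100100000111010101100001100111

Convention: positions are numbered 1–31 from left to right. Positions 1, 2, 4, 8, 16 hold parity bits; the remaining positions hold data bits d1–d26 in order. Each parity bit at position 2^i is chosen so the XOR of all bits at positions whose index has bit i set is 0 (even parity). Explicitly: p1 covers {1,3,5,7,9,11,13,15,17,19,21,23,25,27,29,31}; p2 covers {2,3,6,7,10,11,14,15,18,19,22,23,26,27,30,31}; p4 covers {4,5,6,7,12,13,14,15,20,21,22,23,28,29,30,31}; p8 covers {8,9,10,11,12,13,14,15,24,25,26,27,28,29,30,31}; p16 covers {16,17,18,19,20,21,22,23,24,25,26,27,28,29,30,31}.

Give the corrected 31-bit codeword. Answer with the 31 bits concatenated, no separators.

1100100001111010101100001100111

s1 (pos 1,3,5,7,9,11,13,15,17,19,21,23,25,27,29,31): 1⊕0⊕1⊕0⊕0⊕1⊕1⊕1⊕1⊕1⊕0⊕0⊕1⊕0⊕1⊕1 = 0
s2 (pos 2,3,6,7,10,11,14,15,18,19,22,23,26,27,30,31): 1⊕0⊕0⊕0⊕0⊕1⊕0⊕1⊕0⊕1⊕0⊕0⊕1⊕0⊕1⊕1 = 1
s4 (pos 4,5,6,7,12,13,14,15,20,21,22,23,28,29,30,31): 0⊕1⊕0⊕0⊕1⊕1⊕0⊕1⊕1⊕0⊕0⊕0⊕0⊕1⊕1⊕1 = 0
s8 (pos 8,9,10,11,12,13,14,15,24,25,26,27,28,29,30,31): 0⊕0⊕0⊕1⊕1⊕1⊕0⊕1⊕0⊕1⊕1⊕0⊕0⊕1⊕1⊕1 = 1
s16 (pos 16,17,18,19,20,21,22,23,24,25,26,27,28,29,30,31): 0⊕1⊕0⊕1⊕1⊕0⊕0⊕0⊕0⊕1⊕1⊕0⊕0⊕1⊕1⊕1 = 0
Syndrome s16…s1 = 01010 → error at position 10.
Flip position 10: 1100100000111010101100001100111 → 1100100001111010101100001100111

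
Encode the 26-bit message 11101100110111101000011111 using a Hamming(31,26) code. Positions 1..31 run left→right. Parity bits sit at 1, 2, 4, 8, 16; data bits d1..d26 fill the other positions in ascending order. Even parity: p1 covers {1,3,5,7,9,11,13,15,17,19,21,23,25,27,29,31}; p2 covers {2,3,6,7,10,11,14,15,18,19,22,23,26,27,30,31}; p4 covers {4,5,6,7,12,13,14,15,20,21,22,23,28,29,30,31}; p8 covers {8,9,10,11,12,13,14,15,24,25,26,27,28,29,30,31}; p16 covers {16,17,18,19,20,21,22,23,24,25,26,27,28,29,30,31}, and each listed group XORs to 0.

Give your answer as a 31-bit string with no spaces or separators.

Place data at non-parity positions: p1 p2 1 p4 1 1 0 p8 1 1 0 0 1 1 0 p16 1 1 1 1 0 1 0 0 0 0 1 1 1 1 1
p1 (pos 1,3,5,7,9,11,13,15,17,19,21,23,25,27,29,31): XOR of data positions = 1⊕1⊕0⊕1⊕0⊕1⊕0⊕1⊕1⊕0⊕0⊕0⊕1⊕1⊕1 = 1
p2 (pos 2,3,6,7,10,11,14,15,18,19,22,23,26,27,30,31): XOR of data positions = 1⊕1⊕0⊕1⊕0⊕1⊕0⊕1⊕1⊕1⊕0⊕0⊕1⊕1⊕1 = 0
p4 (pos 4,5,6,7,12,13,14,15,20,21,22,23,28,29,30,31): XOR of data positions = 1⊕1⊕0⊕0⊕1⊕1⊕0⊕1⊕0⊕1⊕0⊕1⊕1⊕1⊕1 = 0
p8 (pos 8,9,10,11,12,13,14,15,24,25,26,27,28,29,30,31): XOR of data positions = 1⊕1⊕0⊕0⊕1⊕1⊕0⊕0⊕0⊕0⊕1⊕1⊕1⊕1⊕1 = 1
p16 (pos 16,17,18,19,20,21,22,23,24,25,26,27,28,29,30,31): XOR of data positions = 1⊕1⊕1⊕1⊕0⊕1⊕0⊕0⊕0⊕0⊕1⊕1⊕1⊕1⊕1 = 0
Codeword: 1010110111001100111101000011111

1010110111001100111101000011111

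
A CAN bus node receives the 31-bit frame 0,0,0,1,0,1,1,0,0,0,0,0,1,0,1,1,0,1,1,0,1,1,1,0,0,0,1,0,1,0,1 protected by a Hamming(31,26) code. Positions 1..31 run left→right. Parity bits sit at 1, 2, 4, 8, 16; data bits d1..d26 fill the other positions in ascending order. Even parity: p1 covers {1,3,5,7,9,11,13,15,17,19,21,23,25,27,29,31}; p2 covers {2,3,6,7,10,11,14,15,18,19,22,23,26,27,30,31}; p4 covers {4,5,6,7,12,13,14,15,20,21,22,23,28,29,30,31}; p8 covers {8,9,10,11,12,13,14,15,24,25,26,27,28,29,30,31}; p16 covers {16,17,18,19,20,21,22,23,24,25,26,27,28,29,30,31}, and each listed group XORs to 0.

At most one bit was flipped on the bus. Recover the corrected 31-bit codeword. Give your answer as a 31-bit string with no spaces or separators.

s1 (pos 1,3,5,7,9,11,13,15,17,19,21,23,25,27,29,31): 0⊕0⊕0⊕1⊕0⊕0⊕1⊕1⊕0⊕1⊕1⊕1⊕0⊕1⊕1⊕1 = 1
s2 (pos 2,3,6,7,10,11,14,15,18,19,22,23,26,27,30,31): 0⊕0⊕1⊕1⊕0⊕0⊕0⊕1⊕1⊕1⊕1⊕1⊕0⊕1⊕0⊕1 = 1
s4 (pos 4,5,6,7,12,13,14,15,20,21,22,23,28,29,30,31): 1⊕0⊕1⊕1⊕0⊕1⊕0⊕1⊕0⊕1⊕1⊕1⊕0⊕1⊕0⊕1 = 0
s8 (pos 8,9,10,11,12,13,14,15,24,25,26,27,28,29,30,31): 0⊕0⊕0⊕0⊕0⊕1⊕0⊕1⊕0⊕0⊕0⊕1⊕0⊕1⊕0⊕1 = 1
s16 (pos 16,17,18,19,20,21,22,23,24,25,26,27,28,29,30,31): 1⊕0⊕1⊕1⊕0⊕1⊕1⊕1⊕0⊕0⊕0⊕1⊕0⊕1⊕0⊕1 = 1
Syndrome s16…s1 = 11011 → error at position 27.
Flip position 27: 0001011000001011011011100010101 → 0001011000001011011011100000101

0001011000001011011011100000101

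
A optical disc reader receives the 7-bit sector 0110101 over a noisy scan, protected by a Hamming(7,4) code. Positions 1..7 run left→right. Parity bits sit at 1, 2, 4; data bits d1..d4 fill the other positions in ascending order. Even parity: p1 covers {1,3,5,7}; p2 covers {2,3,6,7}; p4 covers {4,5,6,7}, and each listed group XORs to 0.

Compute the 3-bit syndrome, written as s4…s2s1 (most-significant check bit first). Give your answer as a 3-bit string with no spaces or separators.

s1 (pos 1,3,5,7): 0⊕1⊕1⊕1 = 1
s2 (pos 2,3,6,7): 1⊕1⊕0⊕1 = 1
s4 (pos 4,5,6,7): 0⊕1⊕0⊕1 = 0
Syndrome s4…s1 = 011 → error at position 3.

011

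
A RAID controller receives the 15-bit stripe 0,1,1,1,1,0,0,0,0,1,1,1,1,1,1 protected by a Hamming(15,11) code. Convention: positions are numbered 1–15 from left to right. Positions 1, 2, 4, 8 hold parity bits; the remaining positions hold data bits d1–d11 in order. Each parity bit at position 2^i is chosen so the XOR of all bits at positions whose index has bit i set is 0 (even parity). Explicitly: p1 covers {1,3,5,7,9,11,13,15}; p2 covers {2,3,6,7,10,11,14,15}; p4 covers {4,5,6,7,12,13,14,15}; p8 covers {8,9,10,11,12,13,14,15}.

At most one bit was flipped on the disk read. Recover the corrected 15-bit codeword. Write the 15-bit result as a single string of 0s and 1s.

s1 (pos 1,3,5,7,9,11,13,15): 0⊕1⊕1⊕0⊕0⊕1⊕1⊕1 = 1
s2 (pos 2,3,6,7,10,11,14,15): 1⊕1⊕0⊕0⊕1⊕1⊕1⊕1 = 0
s4 (pos 4,5,6,7,12,13,14,15): 1⊕1⊕0⊕0⊕1⊕1⊕1⊕1 = 0
s8 (pos 8,9,10,11,12,13,14,15): 0⊕0⊕1⊕1⊕1⊕1⊕1⊕1 = 0
Syndrome s8…s1 = 0001 → error at position 1.
Flip position 1: 011110000111111 → 111110000111111

111110000111111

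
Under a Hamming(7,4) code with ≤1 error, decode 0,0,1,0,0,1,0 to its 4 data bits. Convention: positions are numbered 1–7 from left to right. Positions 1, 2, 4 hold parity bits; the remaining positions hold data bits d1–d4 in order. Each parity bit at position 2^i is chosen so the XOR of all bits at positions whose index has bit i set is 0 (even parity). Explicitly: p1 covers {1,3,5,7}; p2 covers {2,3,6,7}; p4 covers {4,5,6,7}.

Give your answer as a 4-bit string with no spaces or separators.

1110

s1 (pos 1,3,5,7): 0⊕1⊕0⊕0 = 1
s2 (pos 2,3,6,7): 0⊕1⊕1⊕0 = 0
s4 (pos 4,5,6,7): 0⊕0⊕1⊕0 = 1
Syndrome s4…s1 = 101 → error at position 5.
Flip position 5: 0010010 → 0010110
Read data bits from positions 3,5,6,7: 1110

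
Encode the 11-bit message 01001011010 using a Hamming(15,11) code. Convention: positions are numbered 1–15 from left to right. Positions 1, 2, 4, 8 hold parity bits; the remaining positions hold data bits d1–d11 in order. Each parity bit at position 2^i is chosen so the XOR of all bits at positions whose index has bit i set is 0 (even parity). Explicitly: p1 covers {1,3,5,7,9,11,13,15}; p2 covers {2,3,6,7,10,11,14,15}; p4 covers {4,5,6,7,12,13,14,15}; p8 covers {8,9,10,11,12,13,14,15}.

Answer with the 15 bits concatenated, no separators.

100110001011010

Place data at non-parity positions: p1 p2 0 p4 1 0 0 p8 1 0 1 1 0 1 0
p1 (pos 1,3,5,7,9,11,13,15): XOR of data positions = 0⊕1⊕0⊕1⊕1⊕0⊕0 = 1
p2 (pos 2,3,6,7,10,11,14,15): XOR of data positions = 0⊕0⊕0⊕0⊕1⊕1⊕0 = 0
p4 (pos 4,5,6,7,12,13,14,15): XOR of data positions = 1⊕0⊕0⊕1⊕0⊕1⊕0 = 1
p8 (pos 8,9,10,11,12,13,14,15): XOR of data positions = 1⊕0⊕1⊕1⊕0⊕1⊕0 = 0
Codeword: 100110001011010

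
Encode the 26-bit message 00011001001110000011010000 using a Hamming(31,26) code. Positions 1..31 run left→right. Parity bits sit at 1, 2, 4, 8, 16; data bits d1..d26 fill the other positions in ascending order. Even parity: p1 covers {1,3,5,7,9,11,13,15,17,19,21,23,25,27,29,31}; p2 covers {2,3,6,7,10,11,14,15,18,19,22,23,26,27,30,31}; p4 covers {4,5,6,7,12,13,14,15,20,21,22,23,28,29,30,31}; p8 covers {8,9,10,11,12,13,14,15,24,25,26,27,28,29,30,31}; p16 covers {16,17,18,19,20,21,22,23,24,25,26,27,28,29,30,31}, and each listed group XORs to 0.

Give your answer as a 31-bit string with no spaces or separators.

Place data at non-parity positions: p1 p2 0 p4 0 0 1 p8 1 0 0 1 0 0 1 p16 1 1 0 0 0 0 0 1 1 0 1 0 0 0 0
p1 (pos 1,3,5,7,9,11,13,15,17,19,21,23,25,27,29,31): XOR of data positions = 0⊕0⊕1⊕1⊕0⊕0⊕1⊕1⊕0⊕0⊕0⊕1⊕1⊕0⊕0 = 0
p2 (pos 2,3,6,7,10,11,14,15,18,19,22,23,26,27,30,31): XOR of data positions = 0⊕0⊕1⊕0⊕0⊕0⊕1⊕1⊕0⊕0⊕0⊕0⊕1⊕0⊕0 = 0
p4 (pos 4,5,6,7,12,13,14,15,20,21,22,23,28,29,30,31): XOR of data positions = 0⊕0⊕1⊕1⊕0⊕0⊕1⊕0⊕0⊕0⊕0⊕0⊕0⊕0⊕0 = 1
p8 (pos 8,9,10,11,12,13,14,15,24,25,26,27,28,29,30,31): XOR of data positions = 1⊕0⊕0⊕1⊕0⊕0⊕1⊕1⊕1⊕0⊕1⊕0⊕0⊕0⊕0 = 0
p16 (pos 16,17,18,19,20,21,22,23,24,25,26,27,28,29,30,31): XOR of data positions = 1⊕1⊕0⊕0⊕0⊕0⊕0⊕1⊕1⊕0⊕1⊕0⊕0⊕0⊕0 = 1
Codeword: 0001001010010011110000011010000

0001001010010011110000011010000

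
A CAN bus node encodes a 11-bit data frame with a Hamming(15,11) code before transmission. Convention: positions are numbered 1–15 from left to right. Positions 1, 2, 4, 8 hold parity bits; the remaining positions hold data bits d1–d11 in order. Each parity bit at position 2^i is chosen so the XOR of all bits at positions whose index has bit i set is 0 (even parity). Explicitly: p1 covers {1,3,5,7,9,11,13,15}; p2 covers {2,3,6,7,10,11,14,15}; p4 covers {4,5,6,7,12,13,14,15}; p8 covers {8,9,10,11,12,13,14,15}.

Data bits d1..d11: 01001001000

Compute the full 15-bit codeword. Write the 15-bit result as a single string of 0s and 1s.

000010001001000

Place data at non-parity positions: p1 p2 0 p4 1 0 0 p8 1 0 0 1 0 0 0
p1 (pos 1,3,5,7,9,11,13,15): XOR of data positions = 0⊕1⊕0⊕1⊕0⊕0⊕0 = 0
p2 (pos 2,3,6,7,10,11,14,15): XOR of data positions = 0⊕0⊕0⊕0⊕0⊕0⊕0 = 0
p4 (pos 4,5,6,7,12,13,14,15): XOR of data positions = 1⊕0⊕0⊕1⊕0⊕0⊕0 = 0
p8 (pos 8,9,10,11,12,13,14,15): XOR of data positions = 1⊕0⊕0⊕1⊕0⊕0⊕0 = 0
Codeword: 000010001001000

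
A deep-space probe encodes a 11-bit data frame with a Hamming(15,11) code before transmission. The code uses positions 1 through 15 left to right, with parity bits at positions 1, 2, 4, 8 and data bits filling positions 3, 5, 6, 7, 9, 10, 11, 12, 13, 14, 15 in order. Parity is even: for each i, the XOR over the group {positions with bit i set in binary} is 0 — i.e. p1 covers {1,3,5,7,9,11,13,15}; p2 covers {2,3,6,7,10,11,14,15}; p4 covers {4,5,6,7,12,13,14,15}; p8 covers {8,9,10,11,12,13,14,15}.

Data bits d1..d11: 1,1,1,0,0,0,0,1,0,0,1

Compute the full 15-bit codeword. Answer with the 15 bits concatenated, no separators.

111011000001001

Place data at non-parity positions: p1 p2 1 p4 1 1 0 p8 0 0 0 1 0 0 1
p1 (pos 1,3,5,7,9,11,13,15): XOR of data positions = 1⊕1⊕0⊕0⊕0⊕0⊕1 = 1
p2 (pos 2,3,6,7,10,11,14,15): XOR of data positions = 1⊕1⊕0⊕0⊕0⊕0⊕1 = 1
p4 (pos 4,5,6,7,12,13,14,15): XOR of data positions = 1⊕1⊕0⊕1⊕0⊕0⊕1 = 0
p8 (pos 8,9,10,11,12,13,14,15): XOR of data positions = 0⊕0⊕0⊕1⊕0⊕0⊕1 = 0
Codeword: 111011000001001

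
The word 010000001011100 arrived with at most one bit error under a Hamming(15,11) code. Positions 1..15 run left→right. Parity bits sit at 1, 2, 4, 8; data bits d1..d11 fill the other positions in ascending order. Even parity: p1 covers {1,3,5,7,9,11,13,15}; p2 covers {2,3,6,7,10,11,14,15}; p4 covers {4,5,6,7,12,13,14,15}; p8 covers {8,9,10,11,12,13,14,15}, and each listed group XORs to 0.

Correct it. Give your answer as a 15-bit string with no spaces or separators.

110000001011100

s1 (pos 1,3,5,7,9,11,13,15): 0⊕0⊕0⊕0⊕1⊕1⊕1⊕0 = 1
s2 (pos 2,3,6,7,10,11,14,15): 1⊕0⊕0⊕0⊕0⊕1⊕0⊕0 = 0
s4 (pos 4,5,6,7,12,13,14,15): 0⊕0⊕0⊕0⊕1⊕1⊕0⊕0 = 0
s8 (pos 8,9,10,11,12,13,14,15): 0⊕1⊕0⊕1⊕1⊕1⊕0⊕0 = 0
Syndrome s8…s1 = 0001 → error at position 1.
Flip position 1: 010000001011100 → 110000001011100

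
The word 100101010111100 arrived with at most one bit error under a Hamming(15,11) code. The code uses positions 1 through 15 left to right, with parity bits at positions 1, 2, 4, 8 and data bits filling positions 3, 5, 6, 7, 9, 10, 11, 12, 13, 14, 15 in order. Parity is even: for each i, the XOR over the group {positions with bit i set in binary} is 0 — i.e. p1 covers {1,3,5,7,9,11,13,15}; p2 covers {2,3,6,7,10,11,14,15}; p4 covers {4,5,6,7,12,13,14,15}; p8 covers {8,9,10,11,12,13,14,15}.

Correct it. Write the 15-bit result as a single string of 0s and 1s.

100101010101100

s1 (pos 1,3,5,7,9,11,13,15): 1⊕0⊕0⊕0⊕0⊕1⊕1⊕0 = 1
s2 (pos 2,3,6,7,10,11,14,15): 0⊕0⊕1⊕0⊕1⊕1⊕0⊕0 = 1
s4 (pos 4,5,6,7,12,13,14,15): 1⊕0⊕1⊕0⊕1⊕1⊕0⊕0 = 0
s8 (pos 8,9,10,11,12,13,14,15): 1⊕0⊕1⊕1⊕1⊕1⊕0⊕0 = 1
Syndrome s8…s1 = 1011 → error at position 11.
Flip position 11: 100101010111100 → 100101010101100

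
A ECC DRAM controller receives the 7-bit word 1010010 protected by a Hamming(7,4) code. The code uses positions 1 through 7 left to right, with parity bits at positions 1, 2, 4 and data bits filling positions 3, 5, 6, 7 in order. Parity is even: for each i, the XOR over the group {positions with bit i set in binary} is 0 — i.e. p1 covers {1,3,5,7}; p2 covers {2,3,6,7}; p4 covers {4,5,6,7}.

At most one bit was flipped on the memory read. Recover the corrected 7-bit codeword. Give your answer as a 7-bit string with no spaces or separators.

1011010

s1 (pos 1,3,5,7): 1⊕1⊕0⊕0 = 0
s2 (pos 2,3,6,7): 0⊕1⊕1⊕0 = 0
s4 (pos 4,5,6,7): 0⊕0⊕1⊕0 = 1
Syndrome s4…s1 = 100 → error at position 4.
Flip position 4: 1010010 → 1011010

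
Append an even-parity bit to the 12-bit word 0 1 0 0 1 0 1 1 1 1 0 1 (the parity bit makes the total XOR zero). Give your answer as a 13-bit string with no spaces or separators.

XOR of the 12 data bits: 0⊕1⊕0⊕0⊕1⊕0⊕1⊕1⊕1⊕1⊕0⊕1 = 1
Parity bit = 1 (so all 13 bits XOR to 0).

0100101111011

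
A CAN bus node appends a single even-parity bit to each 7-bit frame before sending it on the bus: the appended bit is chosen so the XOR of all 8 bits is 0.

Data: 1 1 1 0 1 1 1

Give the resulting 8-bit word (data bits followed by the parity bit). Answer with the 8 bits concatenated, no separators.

11101110

XOR of the 7 data bits: 1⊕1⊕1⊕0⊕1⊕1⊕1 = 0
Parity bit = 0 (so all 8 bits XOR to 0).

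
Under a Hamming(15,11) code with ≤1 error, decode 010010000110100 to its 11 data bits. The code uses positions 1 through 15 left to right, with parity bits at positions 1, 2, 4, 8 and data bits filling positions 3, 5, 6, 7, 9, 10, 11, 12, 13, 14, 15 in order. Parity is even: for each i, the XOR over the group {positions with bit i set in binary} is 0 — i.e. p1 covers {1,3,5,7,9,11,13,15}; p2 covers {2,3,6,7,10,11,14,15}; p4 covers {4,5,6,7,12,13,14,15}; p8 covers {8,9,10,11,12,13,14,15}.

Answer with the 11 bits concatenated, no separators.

s1 (pos 1,3,5,7,9,11,13,15): 0⊕0⊕1⊕0⊕0⊕1⊕1⊕0 = 1
s2 (pos 2,3,6,7,10,11,14,15): 1⊕0⊕0⊕0⊕1⊕1⊕0⊕0 = 1
s4 (pos 4,5,6,7,12,13,14,15): 0⊕1⊕0⊕0⊕0⊕1⊕0⊕0 = 0
s8 (pos 8,9,10,11,12,13,14,15): 0⊕0⊕1⊕1⊕0⊕1⊕0⊕0 = 1
Syndrome s8…s1 = 1011 → error at position 11.
Flip position 11: 010010000110100 → 010010000100100
Read data bits from positions 3,5,6,7,9,10,11,12,13,14,15: 01000100100

01000100100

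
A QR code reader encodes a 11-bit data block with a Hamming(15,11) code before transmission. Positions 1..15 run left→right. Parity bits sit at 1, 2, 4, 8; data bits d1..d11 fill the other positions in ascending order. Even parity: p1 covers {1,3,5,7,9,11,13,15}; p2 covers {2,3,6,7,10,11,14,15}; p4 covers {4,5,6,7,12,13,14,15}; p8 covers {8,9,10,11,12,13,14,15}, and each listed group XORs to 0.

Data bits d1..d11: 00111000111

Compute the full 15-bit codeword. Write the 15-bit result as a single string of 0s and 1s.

000101101000111

Place data at non-parity positions: p1 p2 0 p4 0 1 1 p8 1 0 0 0 1 1 1
p1 (pos 1,3,5,7,9,11,13,15): XOR of data positions = 0⊕0⊕1⊕1⊕0⊕1⊕1 = 0
p2 (pos 2,3,6,7,10,11,14,15): XOR of data positions = 0⊕1⊕1⊕0⊕0⊕1⊕1 = 0
p4 (pos 4,5,6,7,12,13,14,15): XOR of data positions = 0⊕1⊕1⊕0⊕1⊕1⊕1 = 1
p8 (pos 8,9,10,11,12,13,14,15): XOR of data positions = 1⊕0⊕0⊕0⊕1⊕1⊕1 = 0
Codeword: 000101101000111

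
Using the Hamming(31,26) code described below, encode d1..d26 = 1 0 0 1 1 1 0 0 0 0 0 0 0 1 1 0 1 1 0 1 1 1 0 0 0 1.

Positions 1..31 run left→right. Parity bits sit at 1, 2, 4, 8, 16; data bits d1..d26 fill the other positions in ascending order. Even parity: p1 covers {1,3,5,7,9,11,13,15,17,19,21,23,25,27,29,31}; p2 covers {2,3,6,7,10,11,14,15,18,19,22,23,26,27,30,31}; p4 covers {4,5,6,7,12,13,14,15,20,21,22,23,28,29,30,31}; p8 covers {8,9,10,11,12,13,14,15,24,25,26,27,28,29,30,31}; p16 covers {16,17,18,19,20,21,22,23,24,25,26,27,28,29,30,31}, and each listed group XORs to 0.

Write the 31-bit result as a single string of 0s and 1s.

0111001011000000001101101110001

Place data at non-parity positions: p1 p2 1 p4 0 0 1 p8 1 1 0 0 0 0 0 p16 0 0 1 1 0 1 1 0 1 1 1 0 0 0 1
p1 (pos 1,3,5,7,9,11,13,15,17,19,21,23,25,27,29,31): XOR of data positions = 1⊕0⊕1⊕1⊕0⊕0⊕0⊕0⊕1⊕0⊕1⊕1⊕1⊕0⊕1 = 0
p2 (pos 2,3,6,7,10,11,14,15,18,19,22,23,26,27,30,31): XOR of data positions = 1⊕0⊕1⊕1⊕0⊕0⊕0⊕0⊕1⊕1⊕1⊕1⊕1⊕0⊕1 = 1
p4 (pos 4,5,6,7,12,13,14,15,20,21,22,23,28,29,30,31): XOR of data positions = 0⊕0⊕1⊕0⊕0⊕0⊕0⊕1⊕0⊕1⊕1⊕0⊕0⊕0⊕1 = 1
p8 (pos 8,9,10,11,12,13,14,15,24,25,26,27,28,29,30,31): XOR of data positions = 1⊕1⊕0⊕0⊕0⊕0⊕0⊕0⊕1⊕1⊕1⊕0⊕0⊕0⊕1 = 0
p16 (pos 16,17,18,19,20,21,22,23,24,25,26,27,28,29,30,31): XOR of data positions = 0⊕0⊕1⊕1⊕0⊕1⊕1⊕0⊕1⊕1⊕1⊕0⊕0⊕0⊕1 = 0
Codeword: 0111001011000000001101101110001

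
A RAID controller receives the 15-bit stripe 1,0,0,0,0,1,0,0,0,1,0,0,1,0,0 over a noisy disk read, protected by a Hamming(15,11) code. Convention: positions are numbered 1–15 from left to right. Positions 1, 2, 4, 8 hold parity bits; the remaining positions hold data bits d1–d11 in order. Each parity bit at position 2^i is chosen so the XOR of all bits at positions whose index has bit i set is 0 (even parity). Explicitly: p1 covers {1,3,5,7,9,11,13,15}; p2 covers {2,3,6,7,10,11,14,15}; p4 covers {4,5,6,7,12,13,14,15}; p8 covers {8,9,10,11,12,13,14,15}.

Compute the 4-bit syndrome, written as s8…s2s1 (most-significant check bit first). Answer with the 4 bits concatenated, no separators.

0000

s1 (pos 1,3,5,7,9,11,13,15): 1⊕0⊕0⊕0⊕0⊕0⊕1⊕0 = 0
s2 (pos 2,3,6,7,10,11,14,15): 0⊕0⊕1⊕0⊕1⊕0⊕0⊕0 = 0
s4 (pos 4,5,6,7,12,13,14,15): 0⊕0⊕1⊕0⊕0⊕1⊕0⊕0 = 0
s8 (pos 8,9,10,11,12,13,14,15): 0⊕0⊕1⊕0⊕0⊕1⊕0⊕0 = 0
Syndrome s8…s1 = 0000 → no error.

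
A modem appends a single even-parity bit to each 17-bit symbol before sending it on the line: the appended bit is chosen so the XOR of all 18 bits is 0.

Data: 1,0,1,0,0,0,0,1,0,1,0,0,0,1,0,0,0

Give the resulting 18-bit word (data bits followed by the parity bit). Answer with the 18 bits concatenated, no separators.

XOR of the 17 data bits: 1⊕0⊕1⊕0⊕0⊕0⊕0⊕1⊕0⊕1⊕0⊕0⊕0⊕1⊕0⊕0⊕0 = 1
Parity bit = 1 (so all 18 bits XOR to 0).

101000010100010001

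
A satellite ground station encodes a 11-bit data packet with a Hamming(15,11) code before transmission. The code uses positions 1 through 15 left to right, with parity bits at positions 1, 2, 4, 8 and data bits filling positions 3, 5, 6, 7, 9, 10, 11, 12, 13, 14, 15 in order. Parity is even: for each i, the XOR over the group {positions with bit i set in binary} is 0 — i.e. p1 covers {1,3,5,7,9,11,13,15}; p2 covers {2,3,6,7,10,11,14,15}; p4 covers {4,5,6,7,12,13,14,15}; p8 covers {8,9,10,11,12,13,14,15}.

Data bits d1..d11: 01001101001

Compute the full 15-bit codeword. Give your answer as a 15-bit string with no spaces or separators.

100110001101001

Place data at non-parity positions: p1 p2 0 p4 1 0 0 p8 1 1 0 1 0 0 1
p1 (pos 1,3,5,7,9,11,13,15): XOR of data positions = 0⊕1⊕0⊕1⊕0⊕0⊕1 = 1
p2 (pos 2,3,6,7,10,11,14,15): XOR of data positions = 0⊕0⊕0⊕1⊕0⊕0⊕1 = 0
p4 (pos 4,5,6,7,12,13,14,15): XOR of data positions = 1⊕0⊕0⊕1⊕0⊕0⊕1 = 1
p8 (pos 8,9,10,11,12,13,14,15): XOR of data positions = 1⊕1⊕0⊕1⊕0⊕0⊕1 = 0
Codeword: 100110001101001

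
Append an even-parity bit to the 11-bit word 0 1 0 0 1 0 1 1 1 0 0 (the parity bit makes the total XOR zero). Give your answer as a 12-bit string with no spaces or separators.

010010111001

XOR of the 11 data bits: 0⊕1⊕0⊕0⊕1⊕0⊕1⊕1⊕1⊕0⊕0 = 1
Parity bit = 1 (so all 12 bits XOR to 0).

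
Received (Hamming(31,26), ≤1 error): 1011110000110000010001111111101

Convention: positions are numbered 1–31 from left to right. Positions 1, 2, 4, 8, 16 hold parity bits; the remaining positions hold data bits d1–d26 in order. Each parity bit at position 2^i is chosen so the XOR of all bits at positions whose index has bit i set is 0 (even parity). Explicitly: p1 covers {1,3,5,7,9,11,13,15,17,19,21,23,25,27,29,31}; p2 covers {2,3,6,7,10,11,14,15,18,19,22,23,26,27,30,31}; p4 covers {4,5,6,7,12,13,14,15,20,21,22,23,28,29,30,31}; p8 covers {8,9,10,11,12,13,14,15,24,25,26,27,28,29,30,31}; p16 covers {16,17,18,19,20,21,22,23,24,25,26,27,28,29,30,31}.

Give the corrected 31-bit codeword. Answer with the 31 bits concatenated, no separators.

s1 (pos 1,3,5,7,9,11,13,15,17,19,21,23,25,27,29,31): 1⊕1⊕1⊕0⊕0⊕1⊕0⊕0⊕0⊕0⊕0⊕1⊕1⊕1⊕1⊕1 = 1
s2 (pos 2,3,6,7,10,11,14,15,18,19,22,23,26,27,30,31): 0⊕1⊕1⊕0⊕0⊕1⊕0⊕0⊕1⊕0⊕1⊕1⊕1⊕1⊕0⊕1 = 1
s4 (pos 4,5,6,7,12,13,14,15,20,21,22,23,28,29,30,31): 1⊕1⊕1⊕0⊕1⊕0⊕0⊕0⊕0⊕0⊕1⊕1⊕1⊕1⊕0⊕1 = 1
s8 (pos 8,9,10,11,12,13,14,15,24,25,26,27,28,29,30,31): 0⊕0⊕0⊕1⊕1⊕0⊕0⊕0⊕1⊕1⊕1⊕1⊕1⊕1⊕0⊕1 = 1
s16 (pos 16,17,18,19,20,21,22,23,24,25,26,27,28,29,30,31): 0⊕0⊕1⊕0⊕0⊕0⊕1⊕1⊕1⊕1⊕1⊕1⊕1⊕1⊕0⊕1 = 0
Syndrome s16…s1 = 01111 → error at position 15.
Flip position 15: 1011110000110000010001111111101 → 1011110000110010010001111111101

1011110000110010010001111111101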